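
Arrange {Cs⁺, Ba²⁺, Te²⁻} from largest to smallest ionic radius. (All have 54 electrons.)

Te²⁻, Cs⁺, Ba²⁺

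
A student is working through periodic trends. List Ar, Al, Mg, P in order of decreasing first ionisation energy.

Mg is in period 3, group 2; Al is in period 3, group 13; P is in period 3, group 15; Ar is in period 3, group 18.
IE₁ increases left→right with effective nuclear charge and decreases top→bottom as the valence shell moves farther out.
All lie in period 3; the across-period trend (first ionization energy increases left to right) applies, with the exception below.
Note the exception: Mg has a higher first ionization energy than Al, contrary to the simple trend — Al's single 3p electron is easier to remove than one from Mg's filled 3s².
For reference (kJ/mol): Mg 738, Al 578, P 1012, Ar 1521.
So from highest to lowest: Ar > P > Mg > Al.

Ar > P > Mg > Al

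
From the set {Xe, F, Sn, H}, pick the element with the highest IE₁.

H is in period 1, group 1; F is in period 2, group 17; Sn is in period 5, group 14; Xe is in period 5, group 18.
IE₁ increases left→right with effective nuclear charge and decreases top→bottom as the valence shell moves farther out.
Neither a single period nor a single group — weigh both effects.
Xe > Sn: both are in period 5; the period trend gives Xe the larger value.
H > Xe: the two effects oppose for this pair; the down-group effect wins (1312 vs 1170 kJ/mol).
F > H: period and group pull opposite ways; the across-period shift dominates (1681 vs 1312 kJ/mol).
Approximate values (kJ/mol): H 1312, F 1681, Sn 709, Xe 1170.
The highest IE₁ among these belongs to F.

F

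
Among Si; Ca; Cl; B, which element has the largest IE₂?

After 1 electron has been removed, what remains? Si⁺ still has 3 valence electrons; Ca⁺ still has 1 valence electron; Cl⁺ still has 6 valence electrons; B⁺ still has 2 valence electrons.
All are still removing valence electrons, so compare the +1 ions as you would atoms: IE_2 generally rises across a period (higher Z_eff) and falls down a group (larger shell), subject to the usual subshell exceptions.
Valence configurations: Si⁺ [Ne]3s²3p¹, Ca⁺ [Ar]4s¹, Cl⁺ [Ne]3s²3p⁴, B⁺ [He]2s².
The numbers (kJ/mol): Si 1577, Ca 1145, Cl 2298, B 2427.
So the second ionization energies run Ca < Si < Cl < B.

B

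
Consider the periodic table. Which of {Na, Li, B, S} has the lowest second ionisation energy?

S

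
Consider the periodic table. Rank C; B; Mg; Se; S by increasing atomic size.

C, B, S, Se, Mg

B is in period 2, group 13; C is in period 2, group 14; Mg is in period 3, group 2; S is in period 3, group 16; Se is in period 4, group 16.
Moving right in a period, electrons are added to the same shell under a stronger nuclear pull, so atoms get smaller; moving down, a new shell is opened and atoms get larger.
Neither a single period nor a single group — weigh both effects.
B > C: B lies to the left of C in period 2, so the across-period effect alone puts B larger.
S > B: period and group pull opposite ways; the down-group shift dominates (103 vs 85 pm).
Se > S: they share group 16; the group trend gives Se the larger value.
Mg > Se: the two effects oppose for this pair; the across-period effect wins (139 vs 116 pm).
Approximate values (pm): B 85, C 75, Mg 139, S 103, Se 116.
So from smallest to largest: C < B < S < Se < Mg.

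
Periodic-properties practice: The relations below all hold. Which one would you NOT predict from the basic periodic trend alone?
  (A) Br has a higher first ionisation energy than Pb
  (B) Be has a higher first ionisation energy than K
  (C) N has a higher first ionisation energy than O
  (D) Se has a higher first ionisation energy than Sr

The general trend: first ionisation energy increases across a period and decreases down a group.
(A) Br (period 4, group 17) vs Pb (period 6, group 14): the stated order agrees with the simple trend.
(B) Be (period 2, group 2) vs K (period 4, group 1): the stated order agrees with the simple trend.
(C) N (period 2, group 15) vs O (period 2, group 16): the stated order contradicts the simple trend.
(D) Se (period 4, group 16) vs Sr (period 5, group 2): the stated order agrees with the simple trend.
The exception is (C): pairing an electron in O's 2p⁴ costs repulsion energy, so O ionizes more easily than half-filled N (2p³).

(C)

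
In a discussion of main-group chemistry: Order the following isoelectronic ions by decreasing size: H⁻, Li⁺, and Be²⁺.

H⁻ > Li⁺ > Be²⁺

All of these have 2 electrons, so size is governed by nuclear charge alone: the more protons, the stronger the pull on the same electron cloud, and the smaller the ion.
Nuclear charges: Be²⁺ (Z=4), Li⁺ (Z=3), H⁻ (Z=1).
Largest to smallest: H⁻ > Li⁺ > Be²⁺.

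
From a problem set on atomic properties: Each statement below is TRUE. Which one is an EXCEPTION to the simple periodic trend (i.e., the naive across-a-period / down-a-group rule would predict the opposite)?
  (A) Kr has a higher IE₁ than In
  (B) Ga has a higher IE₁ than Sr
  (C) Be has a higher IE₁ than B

(C)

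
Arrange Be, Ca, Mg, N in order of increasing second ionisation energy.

The second ionization energy removes an electron from the +1 ion. For each element: Be⁺ still has 1 valence electron; Ca⁺ still has 1 valence electron; Mg⁺ still has 1 valence electron; N⁺ still has 4 valence electrons.
All are still removing valence electrons, so compare the +1 ions as you would atoms: IE_2 generally rises across a period (higher Z_eff) and falls down a group (larger shell), subject to the usual subshell exceptions.
Valence configurations: Be⁺ [He]2s¹, Ca⁺ [Ar]4s¹, Mg⁺ [Ne]3s¹, N⁺ [He]2s²2p².
Approximate IE_2 values (kJ/mol): Be 1757, Ca 1145, Mg 1451, N 2856.
So the second ionization energies run Ca < Mg < Be < N.

Ca < Mg < Be < N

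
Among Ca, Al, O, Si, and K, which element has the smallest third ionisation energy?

IE_3 is the cost of taking one more electron from the +2 cation: Ca²⁺ is the bare [Ar] core; Al²⁺ still has 1 valence electron; O²⁺ still has 4 valence electrons; Si²⁺ still has 2 valence electrons; K²⁺ is already 1 electron into the core.
Usually core removal costs more than valence removal, but here the competition is close: a tightly held n=2 valence electron can cost more to remove than an n=3 core electron, so the actual values have to decide it.
Valence configurations: Al²⁺ [Ne]3s¹, O²⁺ [He]2s²2p², Si²⁺ [Ne]3s².
The numbers (kJ/mol): Ca 4912, Al 2745, O 5300, Si 3232, K 4420.
Hence IE_3: Al < Si < K < Ca < O.

Al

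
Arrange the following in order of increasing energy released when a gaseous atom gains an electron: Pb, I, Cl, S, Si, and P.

EA tends to increase across a period and decrease down a group, though the pattern is less regular than for IE or radius.
Here both period and group differ, so the two effects have to be weighed against each other.
P > Pb: both effects reinforce here, so P is clearly the higher of the two.
Si > P: this pair runs against the simple trend — see the exception note.
S > Si: S lies to the right of Si in period 3, so the across-period effect alone puts S higher.
I > S: the two effects oppose for this pair; the across-period effect wins (295 vs 200 kJ/mol).
Cl > I: Cl sits above I in group 17, so the down-group effect alone puts Cl higher.
Note the exception: Si has a higher electron affinity than P, contrary to the simple trend — adding an electron to P's half-filled 3p³ is unfavourable, so Si (3p²) has the more exothermic EA.
Approximate values (kJ/mol): Si 134, P 72, S 200, Cl 349, I 295, Pb 35.
So from lowest to highest: Pb < P < Si < S < I < Cl.

Pb, P, Si, S, I, Cl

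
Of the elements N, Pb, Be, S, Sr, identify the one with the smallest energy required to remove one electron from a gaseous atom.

Sr

Be is in period 2, group 2; N is in period 2, group 15; S is in period 3, group 16; Sr is in period 5, group 2; Pb is in period 6, group 14.
Across a period the outer electron is held more tightly (higher IE₁); down a group it sits in a higher shell, more shielded, and comes off more easily.
Neither a single period nor a single group — weigh both effects.
Pb > Sr: the two effects oppose for this pair; the across-period effect wins (716 vs 550 kJ/mol).
Be > Pb: period and group pull opposite ways; the down-group shift dominates (900 vs 716 kJ/mol).
S > Be: period and group pull opposite ways; the across-period shift dominates (1000 vs 900 kJ/mol).
N > S: period and group pull opposite ways; the down-group shift dominates (1402 vs 1000 kJ/mol).
Tabulated first ionization energy (kJ/mol): Be 900, N 1402, S 1000, Sr 550, Pb 716.
The smallest energy required to remove one electron from a gaseous atom among these belongs to Sr.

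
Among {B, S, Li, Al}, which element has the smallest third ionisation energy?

Al

IE_3 is the cost of taking one more electron from the +2 cation: B²⁺ still has 1 valence electron; S²⁺ still has 4 valence electrons; Li²⁺ is already 1 electron into the core; Al²⁺ still has 1 valence electron.
Core electrons are held far more tightly than valence electrons, so Li tops the IE_3 order.
Valence configurations: B²⁺ [He]2s¹, S²⁺ [Ne]3s²3p², Al²⁺ [Ne]3s¹.
Approximate IE_3 values (kJ/mol): B 3660, S 3357, Li 11815, Al 2745.
Overall IE_3 order: Al < S < B < Li.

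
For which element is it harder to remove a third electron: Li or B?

IE_3 is the cost of taking one more electron from the +2 cation: Li²⁺ is already 1 electron into the core; B²⁺ still has 1 valence electron.
Pulling an electron out of a noble-gas core costs far more than removing a remaining valence electron, so Li sits at the high end of IE_3.
The numbers (kJ/mol): Li 11815, B 3660.
So the third ionization energies run B < Li.

Li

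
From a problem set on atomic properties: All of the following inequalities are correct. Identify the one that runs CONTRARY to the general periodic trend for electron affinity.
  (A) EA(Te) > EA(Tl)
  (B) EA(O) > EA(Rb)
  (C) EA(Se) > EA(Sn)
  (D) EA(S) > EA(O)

(D)

The general trend: electron affinity increases across a period and decreases down a group.
(A) Te (period 5, group 16) vs Tl (period 6, group 13): the stated order agrees with the simple trend.
(B) O (period 2, group 16) vs Rb (period 5, group 1): the stated order agrees with the simple trend.
(C) Se (period 4, group 16) vs Sn (period 5, group 14): the stated order agrees with the simple trend.
(D) S (period 3, group 16) vs O (period 2, group 16): the stated order contradicts the simple trend.
The exception is (D): the compact 2p subshell of O repels the added electron more than S's larger 3p does.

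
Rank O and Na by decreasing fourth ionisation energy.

Na > O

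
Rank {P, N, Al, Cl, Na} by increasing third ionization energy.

IE_3 is the cost of taking one more electron from the +2 cation: P²⁺ still has 3 valence electrons; N²⁺ still has 3 valence electrons; Al²⁺ still has 1 valence electron; Cl²⁺ still has 5 valence electrons; Na²⁺ is already 1 electron into the core.
Core electrons are held far more tightly than valence electrons, so Na tops the IE_3 order.
Valence configurations: P²⁺ [Ne]3s²3p¹, N²⁺ [He]2s²2p¹, Al²⁺ [Ne]3s¹, Cl²⁺ [Ne]3s²3p³.
Approximate IE_3 values (kJ/mol): P 2914, N 4578, Al 2745, Cl 3822, Na 6910.
So the third ionization energies run Al < P < Cl < N < Na.

Al, P, Cl, N, Na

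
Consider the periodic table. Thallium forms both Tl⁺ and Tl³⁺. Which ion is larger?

Both ions have Z = 81 protons, but Tl³⁺ has lost more electrons, so its remaining electrons feel a larger effective nuclear charge per electron and are pulled in more tightly.
Higher positive charge → smaller ion, so Tl⁺ > Tl³⁺.

Tl⁺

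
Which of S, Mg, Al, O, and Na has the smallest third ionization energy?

Al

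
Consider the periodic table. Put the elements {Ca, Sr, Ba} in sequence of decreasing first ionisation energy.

Ca is in period 4, group 2; Sr is in period 5, group 2; Ba is in period 6, group 2.
Across a period the outer electron is held more tightly (higher IE₁); down a group it sits in a higher shell, more shielded, and comes off more easily.
All are in group 2, so first ionization energy increases up the group.
So from highest to lowest: Ca > Sr > Ba.

Ca > Sr > Ba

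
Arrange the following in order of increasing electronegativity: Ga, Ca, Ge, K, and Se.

K, Ca, Ga, Ge, Se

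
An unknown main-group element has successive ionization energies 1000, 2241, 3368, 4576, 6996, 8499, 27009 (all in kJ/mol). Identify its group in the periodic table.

Group 16

Look for the largest jump between consecutive ionization energies: IE7/IE6 ≈ 3.2, far larger than any earlier ratio.
That jump marks the point where a core electron is being removed. So the atom has 6 valence electrons.
A main-group element with 6 valence electrons is in group 16.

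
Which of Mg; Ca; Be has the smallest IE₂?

After 1 electron has been removed, what remains? Mg⁺ still has 1 valence electron; Ca⁺ still has 1 valence electron; Be⁺ still has 1 valence electron.
All are still removing valence electrons, so compare the +1 ions as you would atoms: IE_2 generally rises across a period (higher Z_eff) and falls down a group (larger shell), subject to the usual subshell exceptions.
Valence configurations: Mg⁺ [Ne]3s¹, Ca⁺ [Ar]4s¹, Be⁺ [He]2s¹.
Tabulated IE_2 (kJ/mol): Mg 1451, Ca 1145, Be 1757.
Putting it together, IE_2: Ca < Mg < Be.

Ca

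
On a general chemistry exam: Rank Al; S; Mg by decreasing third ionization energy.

Mg > S > Al

After 2 electrons have been removed, what remains? Al²⁺ still has 1 valence electron; S²⁺ still has 4 valence electrons; Mg²⁺ is the bare [Ne] core.
Breaking into a closed-shell core is much more expensive than removing a leftover valence electron — Mg has the largest IE_3 here.
Valence configurations: Al²⁺ [Ne]3s¹, S²⁺ [Ne]3s²3p².
Tabulated IE_3 (kJ/mol): Al 2745, S 3357, Mg 7733.
Putting it together, IE_3: Al < S < Mg.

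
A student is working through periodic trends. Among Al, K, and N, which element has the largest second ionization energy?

IE_2 is the cost of taking one more electron from the +1 cation: Al⁺ still has 2 valence electrons; K⁺ is the bare [Ar] core; N⁺ still has 4 valence electrons.
Core electrons are held far more tightly than valence electrons, so K tops the IE_2 order.
Valence configurations: Al⁺ [Ne]3s², N⁺ [He]2s²2p².
Tabulated IE_2 (kJ/mol): Al 1817, K 3052, N 2856.
Putting it together, IE_2: Al < N < K.

K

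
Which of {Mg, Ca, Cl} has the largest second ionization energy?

IE_2 is the cost of taking one more electron from the +1 cation: Mg⁺ still has 1 valence electron; Ca⁺ still has 1 valence electron; Cl⁺ still has 6 valence electrons.
All are still removing valence electrons, so compare the +1 ions as you would atoms: IE_2 generally rises across a period (higher Z_eff) and falls down a group (larger shell), subject to the usual subshell exceptions.
Valence configurations: Mg⁺ [Ne]3s¹, Ca⁺ [Ar]4s¹, Cl⁺ [Ne]3s²3p⁴.
The numbers (kJ/mol): Mg 1451, Ca 1145, Cl 2298.
So the second ionization energies run Ca < Mg < Cl.

Cl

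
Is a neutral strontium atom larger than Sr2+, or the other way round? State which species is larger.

Sr

Forming Sr2+ removes 2 electrons from Sr. Fewer electrons for the same nuclear charge means less shielding and a higher Z_eff on the remaining electrons, and for main-group metals the entire outer shell is lost.
A cation is smaller than its parent atom: Sr2+ < Sr.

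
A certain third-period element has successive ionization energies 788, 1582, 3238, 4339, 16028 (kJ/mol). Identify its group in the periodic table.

Group 14

Look for the largest jump between consecutive ionization energies: IE5/IE4 ≈ 3.7, far larger than any earlier ratio.
That jump marks the point where a core electron is being removed. So the atom has 4 valence electrons.
A main-group element with 4 valence electrons is in group 14.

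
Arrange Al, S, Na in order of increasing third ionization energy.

Al, S, Na

Consider each +2 ion: Al²⁺ still has 1 valence electron; S²⁺ still has 4 valence electrons; Na²⁺ is already 1 electron into the core.
Pulling an electron out of a noble-gas core costs far more than removing a remaining valence electron, so Na sits at the high end of IE_3.
Valence configurations: Al²⁺ [Ne]3s¹, S²⁺ [Ne]3s²3p².
Tabulated IE_3 (kJ/mol): Al 2745, S 3357, Na 6910.
Overall IE_3 order: Al < S < Na.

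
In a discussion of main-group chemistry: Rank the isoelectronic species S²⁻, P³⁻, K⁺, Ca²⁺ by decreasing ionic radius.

All of these have 18 electrons, so size is governed by nuclear charge alone: the more protons, the stronger the pull on the same electron cloud, and the smaller the ion.
Nuclear charges: Ca²⁺ (Z=20), K⁺ (Z=19), S²⁻ (Z=16), P³⁻ (Z=15).
Largest to smallest: P³⁻ > S²⁻ > K⁺ > Ca²⁺.

P³⁻ > S²⁻ > K⁺ > Ca²⁺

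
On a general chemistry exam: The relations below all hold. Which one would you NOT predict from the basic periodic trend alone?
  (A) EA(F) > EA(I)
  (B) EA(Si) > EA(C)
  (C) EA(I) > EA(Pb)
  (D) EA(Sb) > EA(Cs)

(B)

The general trend: electron affinity increases across a period and decreases down a group.
(A) F (period 2, group 17) vs I (period 5, group 17): the stated order agrees with the simple trend.
(B) Si (period 3, group 14) vs C (period 2, group 14): the stated order contradicts the simple trend.
(C) I (period 5, group 17) vs Pb (period 6, group 14): the stated order agrees with the simple trend.
(D) Sb (period 5, group 15) vs Cs (period 6, group 1): the stated order agrees with the simple trend.
The exception is (B): Si's larger, more diffuse 3p orbitals accept an added electron slightly more readily than C's compact 2p.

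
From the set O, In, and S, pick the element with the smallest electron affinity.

Electron affinity generally becomes more exothermic across a period toward the halogens and less exothermic down a group.
Neither a single period nor a single group — weigh both effects.
O > In: relative to In, both the across-period and down-group shifts push O's electron affinity up.
S > O: this pair runs against the simple trend — see the exception note.
Note the exception: S has a higher electron affinity than O, contrary to the simple trend — the compact 2p subshell of O repels the added electron more than S's larger 3p does.
Tabulated electron affinity (kJ/mol): O 141, S 200, In 29.
The smallest electron affinity among these belongs to In.

In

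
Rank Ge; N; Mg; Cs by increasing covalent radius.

N is in period 2, group 15; Mg is in period 3, group 2; Ge is in period 4, group 14; Cs is in period 6, group 1.
Radius decreases left→right (rising Z_eff, same n) and increases top→bottom (higher n).
Here both period and group differ, so the two effects have to be weighed against each other.
Ge > N: relative to N, both the across-period and down-group shifts push Ge's atomic radius up.
Mg > Ge: the two effects oppose for this pair; the across-period effect wins (139 vs 121 pm).
Cs > Mg: relative to Mg, both the across-period and down-group shifts push Cs's atomic radius up.
Tabulated atomic radius (pm): N 71, Mg 139, Ge 121, Cs 232.
So from smallest to largest: N < Ge < Mg < Cs.

N < Ge < Mg < Cs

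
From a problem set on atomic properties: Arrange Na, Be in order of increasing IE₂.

Consider each +1 ion: Na⁺ is the bare [Ne] core; Be⁺ still has 1 valence electron.
Core electrons are held far more tightly than valence electrons, so Na tops the IE_2 order.
The numbers (kJ/mol): Na 4562, Be 1757.
Putting it together, IE_2: Be < Na.

Be < Na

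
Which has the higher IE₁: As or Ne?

Removing the outermost electron gets harder across a period and easier down a group.
These span different periods and groups, so the two trends combine.
Ne > As: both effects reinforce here, so Ne is clearly the higher of the two.
Tabulated first ionization energy (kJ/mol): Ne 2081, As 947.
So Ne has the higher IE₁ (Ne > As).

Ne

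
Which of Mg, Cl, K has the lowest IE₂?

Mg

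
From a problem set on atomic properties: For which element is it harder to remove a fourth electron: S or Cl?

Cl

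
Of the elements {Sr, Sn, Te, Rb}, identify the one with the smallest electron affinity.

Sr

Rb is in period 5, group 1; Sr is in period 5, group 2; Sn is in period 5, group 14; Te is in period 5, group 16.
Atoms with high Z_eff and room in the valence shell (especially the halogens) have the most exothermic electron affinities.
All lie in period 5; the across-period trend (electron affinity increases left to right) applies, with the exception below.
Note the exception: Rb has a higher electron affinity than Sr, contrary to the simple trend — adding an electron to Sr (ns²) has to open a new, higher-energy np subshell, which is unfavourable.
Tabulated electron affinity (kJ/mol): Rb 47, Sr 5, Sn 107, Te 190.
The smallest electron affinity among these belongs to Sr.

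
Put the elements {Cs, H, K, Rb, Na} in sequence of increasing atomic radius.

H is in period 1, group 1; Na is in period 3, group 1; K is in period 4, group 1; Rb is in period 5, group 1; Cs is in period 6, group 1.
Atomic radius shrinks across a period as nuclear charge pulls the same shell inward, and grows down a group as new shells are added.
All are in group 1, so atomic radius increases down the group.
So from smallest to largest: H < Na < K < Rb < Cs.

H, Na, K, Rb, Cs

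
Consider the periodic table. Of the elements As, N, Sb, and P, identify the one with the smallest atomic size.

N is in period 2, group 15; P is in period 3, group 15; As is in period 4, group 15; Sb is in period 5, group 15.
Moving right in a period, electrons are added to the same shell under a stronger nuclear pull, so atoms get smaller; moving down, a new shell is opened and atoms get larger.
All are in group 15, so atomic radius increases down the group.
The smallest atomic size among these belongs to N.

N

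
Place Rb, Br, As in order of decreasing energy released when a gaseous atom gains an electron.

Br > As > Rb

As is in period 4, group 15; Br is in period 4, group 17; Rb is in period 5, group 1.
Adding an electron releases more energy for atoms nearer the top right (short of the noble gases).
Neither a single period nor a single group — weigh both effects.
As > Rb: both effects reinforce here, so As is clearly the higher of the two.
Br > As: both are in period 4; the period trend gives Br the larger value.
Approximate values (kJ/mol): As 78, Br 325, Rb 47.
So from highest to lowest: Br > As > Rb.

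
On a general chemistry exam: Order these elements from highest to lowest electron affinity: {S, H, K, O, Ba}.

H is in period 1, group 1; O is in period 2, group 16; S is in period 3, group 16; K is in period 4, group 1; Ba is in period 6, group 2.
Adding an electron releases more energy for atoms nearer the top right (short of the noble gases).
These span different periods and groups, so the two trends combine.
K > Ba: period and group pull opposite ways; the down-group shift dominates (48 vs 14 kJ/mol).
H > K: they share group 1; the group trend gives H the larger value.
O > H: period and group pull opposite ways; the across-period shift dominates (141 vs 73 kJ/mol).
S > O: this pair runs against the simple trend — see the exception note.
Note the exception: S has a higher electron affinity than O, contrary to the simple trend — the compact 2p subshell of O repels the added electron more than S's larger 3p does.
For reference (kJ/mol): H 73, O 141, S 200, K 48, Ba 14.
So from highest to lowest: S > O > H > K > Ba.

S > O > H > K > Ba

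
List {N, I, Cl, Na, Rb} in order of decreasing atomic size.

Radius decreases left→right (rising Z_eff, same n) and increases top→bottom (higher n).
These span different periods and groups, so the two trends combine.
Cl > N: the two effects oppose for this pair; the down-group effect wins (99 vs 71 pm).
I > Cl: they share group 17; the group trend gives I the larger value.
Na > I: period and group pull opposite ways; the across-period shift dominates (155 vs 133 pm).
Rb > Na: they share group 1; the group trend gives Rb the larger value.
Approximate values (pm): N 71, Na 155, Cl 99, Rb 210, I 133.
So from largest to smallest: Rb > Na > I > Cl > N.

Rb, Na, I, Cl, N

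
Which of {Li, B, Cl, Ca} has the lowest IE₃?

B

IE_3 is the cost of taking one more electron from the +2 cation: Li²⁺ is already 1 electron into the core; B²⁺ still has 1 valence electron; Cl²⁺ still has 5 valence electrons; Ca²⁺ is the bare [Ar] core.
Pulling an electron out of a noble-gas core costs far more than removing a remaining valence electron, so Ca and Li sit at the high end of IE_3.
Valence configurations: B²⁺ [He]2s¹, Cl²⁺ [Ne]3s²3p³.
Tabulated IE_3 (kJ/mol): Li 11815, B 3660, Cl 3822, Ca 4912.
Putting it together, IE_3: B < Cl < Ca < Li.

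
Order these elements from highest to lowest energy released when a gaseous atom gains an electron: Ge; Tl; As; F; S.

F > S > Ge > As > Tl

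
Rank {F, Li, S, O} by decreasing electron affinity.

F > S > O > Li

Electron affinity generally becomes more exothermic across a period toward the halogens and less exothermic down a group.
Here both period and group differ, so the two effects have to be weighed against each other.
O > Li: O lies to the right of Li in period 2, so the across-period effect alone puts O higher.
S > O: this pair runs against the simple trend — see the exception note.
F > S: both effects reinforce here, so F is clearly the higher of the two.
Note the exception: S has a higher electron affinity than O, contrary to the simple trend — the compact 2p subshell of O repels the added electron more than S's larger 3p does.
For reference (kJ/mol): Li 60, O 141, F 328, S 200.
So from highest to lowest: F > S > O > Li.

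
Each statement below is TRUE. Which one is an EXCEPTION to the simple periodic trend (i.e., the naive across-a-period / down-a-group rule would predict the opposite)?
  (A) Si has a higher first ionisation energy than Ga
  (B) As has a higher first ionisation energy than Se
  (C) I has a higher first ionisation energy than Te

(B)

The general trend: first ionisation energy increases across a period and decreases down a group.
(A) Si (period 3, group 14) vs Ga (period 4, group 13): the stated order agrees with the simple trend.
(B) As (period 4, group 15) vs Se (period 4, group 16): the stated order contradicts the simple trend.
(C) I (period 5, group 17) vs Te (period 5, group 16): the stated order agrees with the simple trend.
The exception is (B): Se (4p⁴) ionizes more easily than half-filled As (4p³).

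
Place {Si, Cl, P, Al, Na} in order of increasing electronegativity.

Na < Al < Si < P < Cl

Na is in period 3, group 1; Al is in period 3, group 13; Si is in period 3, group 14; P is in period 3, group 15; Cl is in period 3, group 17.
Electronegativity increases across a period and decreases down a group, tracking effective nuclear charge and atomic size.
All lie in period 3, so electronegativity increases left to right.
So from lowest to highest: Na < Al < Si < P < Cl.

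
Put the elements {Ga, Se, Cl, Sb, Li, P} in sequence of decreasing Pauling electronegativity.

Li is in period 2, group 1; P is in period 3, group 15; Cl is in period 3, group 17; Ga is in period 4, group 13; Se is in period 4, group 16; Sb is in period 5, group 15.
Smaller atoms with higher effective nuclear charge are more electronegative.
These span different periods and groups, so the two trends combine.
Ga > Li: the two effects oppose for this pair; the across-period effect wins (1.81 vs 0.98).
Sb > Ga: period and group pull opposite ways; the across-period shift dominates (2.05 vs 1.81).
P > Sb: P sits above Sb in group 15, so the down-group effect alone puts P higher.
Se > P: the two effects oppose for this pair; the across-period effect wins (2.55 vs 2.19).
Cl > Se: relative to Se, both the across-period and down-group shifts push Cl's electronegativity up.
For reference (Pauling): Li 0.98, P 2.19, Cl 3.16, Ga 1.81, Se 2.55, Sb 2.05.
So from highest to lowest: Cl > Se > P > Sb > Ga > Li.

Cl > Se > P > Sb > Ga > Li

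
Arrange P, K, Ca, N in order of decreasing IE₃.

Ca > N > K > P

After 2 electrons have been removed, what remains? P²⁺ still has 3 valence electrons; K²⁺ is already 1 electron into the core; Ca²⁺ is the bare [Ar] core; N²⁺ still has 3 valence electrons.
Usually core removal costs more than valence removal, but here the competition is close: a tightly held n=2 valence electron can cost more to remove than an n=3 core electron, so the actual values have to decide it.
Valence configurations: P²⁺ [Ne]3s²3p¹, N²⁺ [He]2s²2p¹.
Approximate IE_3 values (kJ/mol): P 2914, K 4420, Ca 4912, N 4578.
So the third ionization energies run P < K < N < Ca.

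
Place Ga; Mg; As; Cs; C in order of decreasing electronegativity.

C > As > Ga > Mg > Cs

C is in period 2, group 14; Mg is in period 3, group 2; Ga is in period 4, group 13; As is in period 4, group 15; Cs is in period 6, group 1.
Electronegativity increases across a period and decreases down a group, tracking effective nuclear charge and atomic size.
Here both period and group differ, so the two effects have to be weighed against each other.
Mg > Cs: relative to Cs, both the across-period and down-group shifts push Mg's electronegativity up.
Ga > Mg: the two effects oppose for this pair; the across-period effect wins (1.81 vs 1.31).
As > Ga: As lies to the right of Ga in period 4, so the across-period effect alone puts As higher.
C > As: period and group pull opposite ways; the down-group shift dominates (2.55 vs 2.18).
For reference (Pauling): C 2.55, Mg 1.31, Ga 1.81, As 2.18, Cs 0.79.
So from highest to lowest: C > As > Ga > Mg > Cs.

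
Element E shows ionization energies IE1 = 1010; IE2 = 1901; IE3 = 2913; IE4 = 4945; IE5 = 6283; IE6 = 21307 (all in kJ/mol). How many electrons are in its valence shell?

5

Look for the largest jump between consecutive ionization energies: IE6/IE5 ≈ 3.4, far larger than any earlier ratio.
That jump marks the point where a core electron is being removed. So the atom has 5 valence electrons.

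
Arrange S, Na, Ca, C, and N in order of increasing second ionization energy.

Ca < S < C < N < Na

The second ionization energy removes an electron from the +1 ion. For each element: S⁺ still has 5 valence electrons; Na⁺ is the bare [Ne] core; Ca⁺ still has 1 valence electron; C⁺ still has 3 valence electrons; N⁺ still has 4 valence electrons.
Breaking into a closed-shell core is much more expensive than removing a leftover valence electron — Na has the largest IE_2 here.
Valence configurations: S⁺ [Ne]3s²3p³, Ca⁺ [Ar]4s¹, C⁺ [He]2s²2p¹, N⁺ [He]2s²2p².
Approximate IE_2 values (kJ/mol): S 2252, Na 4562, Ca 1145, C 2353, N 2856.
Overall IE_2 order: Ca < S < C < N < Na.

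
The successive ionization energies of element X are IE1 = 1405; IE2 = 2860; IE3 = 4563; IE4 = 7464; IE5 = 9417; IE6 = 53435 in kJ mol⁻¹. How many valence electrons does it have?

Look for the largest jump between consecutive ionization energies: IE6/IE5 ≈ 5.7, far larger than any earlier ratio.
That jump marks the point where a core electron is being removed. So the atom has 5 valence electrons.

5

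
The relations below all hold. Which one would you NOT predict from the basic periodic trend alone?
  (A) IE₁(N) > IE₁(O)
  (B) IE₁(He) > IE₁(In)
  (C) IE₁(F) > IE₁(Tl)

The general trend: first ionization energy increases across a period and decreases down a group.
(A) N (period 2, group 15) vs O (period 2, group 16): the stated order contradicts the simple trend.
(B) He (period 1, group 18) vs In (period 5, group 13): the stated order agrees with the simple trend.
(C) F (period 2, group 17) vs Tl (period 6, group 13): the stated order agrees with the simple trend.
The exception is (A): pairing an electron in O's 2p⁴ costs repulsion energy, so O ionizes more easily than half-filled N (2p³).

(A)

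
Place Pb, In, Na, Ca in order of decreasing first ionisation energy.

Pb > Ca > In > Na

Na is in period 3, group 1; Ca is in period 4, group 2; In is in period 5, group 13; Pb is in period 6, group 14.
First ionization energy rises across a period (greater Z_eff holds electrons more tightly) and falls down a group (valence electrons are farther from the nucleus).
A diagonal step moves right (one effect) and down (the opposite effect) at once.
In > Na: period and group pull opposite ways; the across-period shift dominates (558 vs 496 kJ/mol).
Ca > In: the two effects oppose for this pair; the down-group effect wins (590 vs 558 kJ/mol).
Pb > Ca: period and group pull opposite ways; the across-period shift dominates (716 vs 590 kJ/mol).
For reference (kJ/mol): Na 496, Ca 590, In 558, Pb 716.
So from highest to lowest: Pb > Ca > In > Na.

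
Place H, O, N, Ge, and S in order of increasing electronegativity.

Ge < H < S < N < O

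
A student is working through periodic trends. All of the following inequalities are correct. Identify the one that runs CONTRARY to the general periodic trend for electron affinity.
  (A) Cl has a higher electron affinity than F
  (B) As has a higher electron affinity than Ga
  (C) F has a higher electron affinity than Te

(A)

The general trend: electron affinity increases across a period and decreases down a group.
(A) Cl (period 3, group 17) vs F (period 2, group 17): the stated order contradicts the simple trend.
(B) As (period 4, group 15) vs Ga (period 4, group 13): the stated order agrees with the simple trend.
(C) F (period 2, group 17) vs Te (period 5, group 16): the stated order agrees with the simple trend.
The exception is (A): F's small 2p subshell makes the incoming electron feel strong e⁻–e⁻ repulsion, so Cl actually releases more energy on gaining an electron.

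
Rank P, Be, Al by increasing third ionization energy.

Al < P < Be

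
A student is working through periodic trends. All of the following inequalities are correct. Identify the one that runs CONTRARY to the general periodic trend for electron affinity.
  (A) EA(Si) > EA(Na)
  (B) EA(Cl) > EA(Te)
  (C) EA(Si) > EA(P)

The general trend: electron affinity increases across a period and decreases down a group.
(A) Si (period 3, group 14) vs Na (period 3, group 1): the stated order agrees with the simple trend.
(B) Cl (period 3, group 17) vs Te (period 5, group 16): the stated order agrees with the simple trend.
(C) Si (period 3, group 14) vs P (period 3, group 15): the stated order contradicts the simple trend.
The exception is (C): adding an electron to P's half-filled 3p³ is unfavourable, so Si (3p²) has the more exothermic EA.

(C)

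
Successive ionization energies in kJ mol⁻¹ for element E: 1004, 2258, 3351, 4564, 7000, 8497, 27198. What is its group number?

Look for the largest jump between consecutive ionization energies: IE7/IE6 ≈ 3.2, far larger than any earlier ratio.
That jump marks the point where a core electron is being removed. So the atom has 6 valence electrons.
A main-group element with 6 valence electrons is in group 16.

Group 16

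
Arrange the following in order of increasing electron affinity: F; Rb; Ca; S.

F is in period 2, group 17; S is in period 3, group 16; Ca is in period 4, group 2; Rb is in period 5, group 1.
Adding an electron releases more energy for atoms nearer the top right (short of the noble gases).
Neither a single period nor a single group — weigh both effects.
Rb > Ca: this pair runs against the simple trend — see the exception note.
S > Rb: both effects reinforce here, so S is clearly the higher of the two.
F > S: both effects reinforce here, so F is clearly the higher of the two.
Note the exception: Rb has a higher electron affinity than Ca, contrary to the simple trend — adding an electron to Ca (ns²) has to open a new, higher-energy np subshell, which is unfavourable.
Tabulated electron affinity (kJ/mol): F 328, S 200, Ca 2, Rb 47.
So from lowest to highest: Ca < Rb < S < F.

Ca, Rb, S, F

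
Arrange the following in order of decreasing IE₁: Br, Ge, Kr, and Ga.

Ga is in period 4, group 13; Ge is in period 4, group 14; Br is in period 4, group 17; Kr is in period 4, group 18.
IE₁ increases left→right with effective nuclear charge and decreases top→bottom as the valence shell moves farther out.
All lie in period 4, so first ionization energy increases left to right.
So from highest to lowest: Kr > Br > Ge > Ga.

Kr > Br > Ge > Ga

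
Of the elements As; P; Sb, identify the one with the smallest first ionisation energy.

Sb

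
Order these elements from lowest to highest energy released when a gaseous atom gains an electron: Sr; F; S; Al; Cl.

Electron affinity generally becomes more exothermic across a period toward the halogens and less exothermic down a group.
Neither a single period nor a single group — weigh both effects.
Al > Sr: both effects reinforce here, so Al is clearly the higher of the two.
S > Al: S lies to the right of Al in period 3, so the across-period effect alone puts S higher.
F > S: both effects reinforce here, so F is clearly the higher of the two.
Cl > F: this pair runs against the simple trend — see the exception note.
Note the exception: Cl has a higher electron affinity than F, contrary to the simple trend — F's small 2p subshell makes the incoming electron feel strong e⁻–e⁻ repulsion, so Cl actually releases more energy on gaining an electron.
Tabulated electron affinity (kJ/mol): F 328, Al 42, S 200, Cl 349, Sr 5.
So from lowest to highest: Sr < Al < S < F < Cl.

Sr, Al, S, F, Cl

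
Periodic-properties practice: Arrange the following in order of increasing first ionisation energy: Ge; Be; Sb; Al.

Al < Ge < Sb < Be

Be is in period 2, group 2; Al is in period 3, group 13; Ge is in period 4, group 14; Sb is in period 5, group 15.
Removing the outermost electron gets harder across a period and easier down a group.
A diagonal step moves right (one effect) and down (the opposite effect) at once.
Ge > Al: the two effects oppose for this pair; the across-period effect wins (762 vs 578 kJ/mol).
Sb > Ge: the two effects oppose for this pair; the across-period effect wins (831 vs 762 kJ/mol).
Be > Sb: the two effects oppose for this pair; the down-group effect wins (900 vs 831 kJ/mol).
Approximate values (kJ/mol): Be 900, Al 578, Ge 762, Sb 831.
So from lowest to highest: Al < Ge < Sb < Be.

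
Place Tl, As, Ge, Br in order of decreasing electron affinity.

Br > Ge > As > Tl

EA tends to increase across a period and decrease down a group, though the pattern is less regular than for IE or radius.
These span different periods and groups, so the two trends combine.
As > Tl: relative to Tl, both the across-period and down-group shifts push As's electron affinity up.
Ge > As: this pair runs against the simple trend — see the exception note.
Br > Ge: Br lies to the right of Ge in period 4, so the across-period effect alone puts Br higher.
Note the exception: Ge has a higher electron affinity than As, contrary to the simple trend — adding an electron to As's half-filled 4p³ is unfavourable, so Ge (4p²) has the more exothermic EA.
Approximate values (kJ/mol): Ge 119, As 78, Br 325, Tl 19.
So from highest to lowest: Br > Ge > As > Tl.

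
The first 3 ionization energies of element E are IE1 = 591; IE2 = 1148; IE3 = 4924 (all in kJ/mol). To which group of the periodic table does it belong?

Look for the largest jump between consecutive ionization energies: IE3/IE2 ≈ 4.3, far larger than any earlier ratio.
That jump marks the point where a core electron is being removed. So the atom has 2 valence electrons.
A main-group element with 2 valence electrons is in group 2.

Group 2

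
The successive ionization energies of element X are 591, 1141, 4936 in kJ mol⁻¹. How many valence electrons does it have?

2

Look for the largest jump between consecutive ionization energies: IE3/IE2 ≈ 4.3, far larger than any earlier ratio.
That jump marks the point where a core electron is being removed. So the atom has 2 valence electrons.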